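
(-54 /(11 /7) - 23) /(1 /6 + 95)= -3786 /6281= -0.60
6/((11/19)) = 114/11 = 10.36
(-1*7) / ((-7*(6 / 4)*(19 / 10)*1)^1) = 20 / 57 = 0.35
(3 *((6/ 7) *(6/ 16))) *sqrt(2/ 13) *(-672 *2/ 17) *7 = -9072 *sqrt(26)/ 221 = -209.31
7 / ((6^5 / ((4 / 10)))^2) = 7 / 377913600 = 0.00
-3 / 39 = -1 / 13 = -0.08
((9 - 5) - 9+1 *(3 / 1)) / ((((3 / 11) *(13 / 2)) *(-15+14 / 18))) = 33 / 416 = 0.08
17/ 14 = 1.21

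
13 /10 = 1.30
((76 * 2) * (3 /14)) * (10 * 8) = 18240 /7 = 2605.71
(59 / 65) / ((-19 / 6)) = -354 / 1235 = -0.29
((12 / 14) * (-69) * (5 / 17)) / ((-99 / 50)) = 8.79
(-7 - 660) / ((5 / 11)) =-7337 / 5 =-1467.40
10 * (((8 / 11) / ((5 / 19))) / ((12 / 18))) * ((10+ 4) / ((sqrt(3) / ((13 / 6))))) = 13832 * sqrt(3) / 33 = 725.99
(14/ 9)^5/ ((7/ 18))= 153664/ 6561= 23.42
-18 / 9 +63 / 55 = -0.85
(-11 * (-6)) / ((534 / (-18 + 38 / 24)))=-2167 / 1068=-2.03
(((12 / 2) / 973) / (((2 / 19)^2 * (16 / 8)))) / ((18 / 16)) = 722 / 2919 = 0.25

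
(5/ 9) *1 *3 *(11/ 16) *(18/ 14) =165/ 112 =1.47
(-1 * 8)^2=64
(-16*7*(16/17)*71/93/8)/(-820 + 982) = -7952/128061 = -0.06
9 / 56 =0.16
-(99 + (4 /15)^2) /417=-0.24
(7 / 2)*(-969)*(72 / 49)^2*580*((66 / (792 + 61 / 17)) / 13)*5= -326896010496 / 2412319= -135511.10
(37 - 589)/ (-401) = 552/ 401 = 1.38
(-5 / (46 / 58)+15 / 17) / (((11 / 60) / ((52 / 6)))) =-1102400 / 4301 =-256.31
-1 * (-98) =98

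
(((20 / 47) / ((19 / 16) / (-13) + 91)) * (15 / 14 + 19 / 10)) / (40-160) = -10816 / 93315915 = -0.00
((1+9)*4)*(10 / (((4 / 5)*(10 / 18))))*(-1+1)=0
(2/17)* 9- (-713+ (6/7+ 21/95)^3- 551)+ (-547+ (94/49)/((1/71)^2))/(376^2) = 893288894585618179/706788618088000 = 1263.87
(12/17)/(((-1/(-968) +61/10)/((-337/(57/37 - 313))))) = 60349960/482080611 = 0.13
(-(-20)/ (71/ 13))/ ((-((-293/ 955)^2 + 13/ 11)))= -652097875/ 227211786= -2.87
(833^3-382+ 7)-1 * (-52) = 578009214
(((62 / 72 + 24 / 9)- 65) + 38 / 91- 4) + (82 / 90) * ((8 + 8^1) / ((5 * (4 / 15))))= -886507 / 16380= -54.12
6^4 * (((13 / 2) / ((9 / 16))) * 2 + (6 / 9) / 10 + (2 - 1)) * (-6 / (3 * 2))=-156672 / 5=-31334.40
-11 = -11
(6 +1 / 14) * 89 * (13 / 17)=413.21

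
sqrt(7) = 2.65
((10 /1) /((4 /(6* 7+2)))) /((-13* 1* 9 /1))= -110 /117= -0.94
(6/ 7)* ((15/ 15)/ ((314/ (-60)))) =-180/ 1099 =-0.16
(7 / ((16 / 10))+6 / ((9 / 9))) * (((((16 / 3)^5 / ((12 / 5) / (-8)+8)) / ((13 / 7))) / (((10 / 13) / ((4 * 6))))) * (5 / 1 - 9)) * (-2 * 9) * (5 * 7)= 24368906240 / 99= 246150568.08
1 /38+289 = 10983 /38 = 289.03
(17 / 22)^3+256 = 2730801 / 10648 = 256.46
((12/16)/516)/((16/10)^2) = 25/44032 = 0.00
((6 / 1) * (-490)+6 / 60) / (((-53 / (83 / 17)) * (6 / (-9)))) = -406.23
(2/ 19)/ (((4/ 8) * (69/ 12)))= 0.04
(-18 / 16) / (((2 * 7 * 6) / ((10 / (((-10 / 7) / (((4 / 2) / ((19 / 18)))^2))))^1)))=243 / 722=0.34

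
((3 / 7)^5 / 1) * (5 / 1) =1215 / 16807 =0.07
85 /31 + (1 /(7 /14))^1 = 147 /31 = 4.74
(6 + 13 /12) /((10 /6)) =17 /4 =4.25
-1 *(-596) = 596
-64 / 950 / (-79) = 32 / 37525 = 0.00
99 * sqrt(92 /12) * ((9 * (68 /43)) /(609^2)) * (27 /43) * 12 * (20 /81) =0.02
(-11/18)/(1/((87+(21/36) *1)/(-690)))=11561/149040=0.08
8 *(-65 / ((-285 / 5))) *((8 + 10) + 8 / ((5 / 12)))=6448 / 19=339.37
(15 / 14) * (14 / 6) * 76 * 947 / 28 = 89965 / 14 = 6426.07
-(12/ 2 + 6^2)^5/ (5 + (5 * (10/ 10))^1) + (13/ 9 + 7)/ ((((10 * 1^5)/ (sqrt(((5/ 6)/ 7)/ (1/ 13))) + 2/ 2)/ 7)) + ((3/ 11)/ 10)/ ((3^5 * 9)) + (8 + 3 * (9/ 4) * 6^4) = -866126131070869/ 66317130 + 1064 * sqrt(2730)/ 7443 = -13060360.66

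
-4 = -4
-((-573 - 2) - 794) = 1369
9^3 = 729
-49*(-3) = 147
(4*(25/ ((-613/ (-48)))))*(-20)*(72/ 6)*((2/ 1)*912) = -2101248000/ 613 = -3427810.77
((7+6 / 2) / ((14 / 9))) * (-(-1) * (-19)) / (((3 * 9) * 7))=-0.65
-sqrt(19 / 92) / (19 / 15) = -15 * sqrt(437) / 874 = -0.36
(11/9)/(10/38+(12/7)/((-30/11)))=-7315/2187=-3.34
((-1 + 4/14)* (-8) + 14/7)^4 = 8503056/2401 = 3541.46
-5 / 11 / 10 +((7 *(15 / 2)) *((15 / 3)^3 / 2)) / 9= 48119 / 132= 364.54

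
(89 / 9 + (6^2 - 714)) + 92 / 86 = -258145 / 387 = -667.04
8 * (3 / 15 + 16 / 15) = 152 / 15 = 10.13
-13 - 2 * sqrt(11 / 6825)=-13 - 2 * sqrt(3003) / 1365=-13.08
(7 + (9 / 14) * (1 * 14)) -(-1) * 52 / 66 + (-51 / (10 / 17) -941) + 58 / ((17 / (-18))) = -6015737 / 5610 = -1072.32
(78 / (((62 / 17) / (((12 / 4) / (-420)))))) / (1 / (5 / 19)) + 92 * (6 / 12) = 757969 / 16492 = 45.96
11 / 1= 11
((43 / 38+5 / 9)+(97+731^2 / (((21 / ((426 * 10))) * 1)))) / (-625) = -259507312297 / 1496250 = -173438.47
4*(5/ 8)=5/ 2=2.50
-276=-276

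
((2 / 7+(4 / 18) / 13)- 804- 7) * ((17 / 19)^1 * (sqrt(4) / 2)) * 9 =-11287337 / 1729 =-6528.25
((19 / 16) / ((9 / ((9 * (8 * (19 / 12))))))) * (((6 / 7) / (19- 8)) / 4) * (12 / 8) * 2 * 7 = 1083 / 176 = 6.15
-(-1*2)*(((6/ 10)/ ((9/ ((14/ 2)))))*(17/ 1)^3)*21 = 481474/ 5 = 96294.80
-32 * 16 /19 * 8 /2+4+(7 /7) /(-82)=-161723 /1558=-103.80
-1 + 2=1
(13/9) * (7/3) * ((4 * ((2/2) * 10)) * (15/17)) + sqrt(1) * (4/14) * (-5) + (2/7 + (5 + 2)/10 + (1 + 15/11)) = 14240287/117810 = 120.88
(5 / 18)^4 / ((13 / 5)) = 3125 / 1364688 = 0.00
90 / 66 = 1.36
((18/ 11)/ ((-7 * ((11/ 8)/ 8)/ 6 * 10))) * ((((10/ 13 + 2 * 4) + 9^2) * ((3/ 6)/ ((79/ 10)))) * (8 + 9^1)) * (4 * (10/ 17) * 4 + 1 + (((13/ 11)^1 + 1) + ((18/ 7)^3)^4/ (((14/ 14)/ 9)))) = -7852465519386411551688576/ 132441173218713359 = -59290214.13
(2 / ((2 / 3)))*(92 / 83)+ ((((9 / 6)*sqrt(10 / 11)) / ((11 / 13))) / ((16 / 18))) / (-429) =3.32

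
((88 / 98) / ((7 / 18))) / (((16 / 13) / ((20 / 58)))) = 6435 / 9947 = 0.65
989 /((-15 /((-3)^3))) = 1780.20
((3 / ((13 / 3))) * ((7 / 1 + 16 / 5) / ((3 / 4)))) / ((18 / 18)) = 612 / 65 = 9.42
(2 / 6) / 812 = 1 / 2436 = 0.00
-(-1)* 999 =999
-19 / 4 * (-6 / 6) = 19 / 4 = 4.75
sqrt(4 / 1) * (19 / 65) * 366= 13908 / 65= 213.97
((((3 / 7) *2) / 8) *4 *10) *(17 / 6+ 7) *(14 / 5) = 118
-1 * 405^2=-164025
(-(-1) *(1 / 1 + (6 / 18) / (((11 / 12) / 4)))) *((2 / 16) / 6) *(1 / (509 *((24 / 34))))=51 / 358336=0.00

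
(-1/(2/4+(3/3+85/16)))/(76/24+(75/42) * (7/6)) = -0.03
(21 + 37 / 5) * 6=852 / 5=170.40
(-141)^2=19881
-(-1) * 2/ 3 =2/ 3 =0.67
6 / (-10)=-3 / 5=-0.60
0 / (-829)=0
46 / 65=0.71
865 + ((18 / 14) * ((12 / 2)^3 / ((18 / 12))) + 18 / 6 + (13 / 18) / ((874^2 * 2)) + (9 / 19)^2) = 1053.37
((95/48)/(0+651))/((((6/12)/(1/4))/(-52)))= -1235/15624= -0.08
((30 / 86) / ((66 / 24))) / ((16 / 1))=15 / 1892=0.01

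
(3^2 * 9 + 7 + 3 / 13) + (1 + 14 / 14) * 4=1251 / 13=96.23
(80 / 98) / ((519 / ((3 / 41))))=40 / 347557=0.00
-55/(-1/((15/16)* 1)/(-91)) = -75075/16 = -4692.19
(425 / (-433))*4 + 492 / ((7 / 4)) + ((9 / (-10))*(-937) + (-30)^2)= 61241863 / 30310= 2020.52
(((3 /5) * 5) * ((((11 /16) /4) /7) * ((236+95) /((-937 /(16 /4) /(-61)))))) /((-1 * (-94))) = 666303 /9864736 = 0.07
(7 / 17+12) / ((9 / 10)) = 13.79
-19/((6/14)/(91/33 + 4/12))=-4522/33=-137.03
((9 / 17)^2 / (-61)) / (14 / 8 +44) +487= 523704595 / 1075369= 487.00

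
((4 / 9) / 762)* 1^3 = 2 / 3429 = 0.00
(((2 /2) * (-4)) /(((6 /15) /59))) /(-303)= 590 /303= 1.95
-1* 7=-7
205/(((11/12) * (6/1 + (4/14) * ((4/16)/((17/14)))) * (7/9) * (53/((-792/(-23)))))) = 27099360/878899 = 30.83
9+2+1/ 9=100/ 9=11.11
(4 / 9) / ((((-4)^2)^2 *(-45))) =-1 / 25920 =-0.00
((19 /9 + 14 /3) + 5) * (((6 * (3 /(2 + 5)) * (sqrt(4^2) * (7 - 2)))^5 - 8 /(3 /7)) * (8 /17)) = 15382594376269184 /7714413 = 1994007110.62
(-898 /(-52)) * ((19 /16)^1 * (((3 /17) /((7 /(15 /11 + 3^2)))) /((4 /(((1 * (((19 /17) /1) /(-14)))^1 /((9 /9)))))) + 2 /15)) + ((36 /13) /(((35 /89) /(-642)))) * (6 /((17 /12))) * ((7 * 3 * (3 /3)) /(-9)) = 173713362878267 /3888044160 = 44678.86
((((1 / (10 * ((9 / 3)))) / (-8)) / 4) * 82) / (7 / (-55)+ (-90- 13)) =0.00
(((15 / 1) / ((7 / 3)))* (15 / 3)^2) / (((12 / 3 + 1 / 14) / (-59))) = -44250 / 19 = -2328.95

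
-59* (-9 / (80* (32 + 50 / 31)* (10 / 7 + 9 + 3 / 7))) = 115227 / 6335360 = 0.02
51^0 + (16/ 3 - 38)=-95/ 3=-31.67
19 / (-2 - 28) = -19 / 30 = -0.63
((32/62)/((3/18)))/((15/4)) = 128/155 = 0.83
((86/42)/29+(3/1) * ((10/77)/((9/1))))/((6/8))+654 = 1878070/2871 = 654.15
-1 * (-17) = 17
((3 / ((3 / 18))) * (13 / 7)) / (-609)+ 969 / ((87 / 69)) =1091985 / 1421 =768.46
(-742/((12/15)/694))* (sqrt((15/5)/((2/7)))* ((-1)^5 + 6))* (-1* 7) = 22528975* sqrt(42)/2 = 73002222.59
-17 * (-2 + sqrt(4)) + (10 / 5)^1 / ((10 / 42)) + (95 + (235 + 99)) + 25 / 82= 179459 / 410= 437.70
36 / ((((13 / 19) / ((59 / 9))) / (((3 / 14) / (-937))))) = -6726 / 85267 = -0.08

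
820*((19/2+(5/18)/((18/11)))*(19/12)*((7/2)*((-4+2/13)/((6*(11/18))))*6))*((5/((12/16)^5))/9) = -647436.66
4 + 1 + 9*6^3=1949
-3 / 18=-1 / 6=-0.17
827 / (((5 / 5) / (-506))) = -418462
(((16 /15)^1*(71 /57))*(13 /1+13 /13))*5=15904 /171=93.01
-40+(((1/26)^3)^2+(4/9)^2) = -995944461743/25022177856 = -39.80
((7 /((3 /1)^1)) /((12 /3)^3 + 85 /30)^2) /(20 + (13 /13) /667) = 18676 /715082047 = 0.00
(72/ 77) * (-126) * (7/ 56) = -162/ 11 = -14.73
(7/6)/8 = 0.15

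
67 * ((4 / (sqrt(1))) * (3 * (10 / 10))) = 804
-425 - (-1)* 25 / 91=-38650 / 91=-424.73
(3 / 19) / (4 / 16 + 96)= 12 / 7315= 0.00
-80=-80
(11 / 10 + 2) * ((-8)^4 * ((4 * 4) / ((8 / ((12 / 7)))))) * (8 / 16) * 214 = 163037184 / 35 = 4658205.26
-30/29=-1.03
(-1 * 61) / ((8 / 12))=-183 / 2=-91.50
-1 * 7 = -7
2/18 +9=82/9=9.11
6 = 6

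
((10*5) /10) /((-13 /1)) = -0.38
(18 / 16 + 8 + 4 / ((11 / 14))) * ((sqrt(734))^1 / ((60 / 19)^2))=38.62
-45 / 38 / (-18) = 5 / 76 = 0.07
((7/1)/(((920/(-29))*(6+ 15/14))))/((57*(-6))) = 1421/15574680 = 0.00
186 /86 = 93 /43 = 2.16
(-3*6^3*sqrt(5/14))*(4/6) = -216*sqrt(70)/7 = -258.17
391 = 391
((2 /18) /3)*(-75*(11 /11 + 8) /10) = -5 /2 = -2.50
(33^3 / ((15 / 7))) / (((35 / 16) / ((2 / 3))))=127776 / 25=5111.04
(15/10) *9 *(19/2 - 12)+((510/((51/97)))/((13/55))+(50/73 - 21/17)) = 262615929/64532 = 4069.55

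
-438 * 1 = -438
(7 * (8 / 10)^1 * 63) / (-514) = -882 / 1285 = -0.69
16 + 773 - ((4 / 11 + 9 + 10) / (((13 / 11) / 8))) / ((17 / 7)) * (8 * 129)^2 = -12703431903 / 221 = -57481592.32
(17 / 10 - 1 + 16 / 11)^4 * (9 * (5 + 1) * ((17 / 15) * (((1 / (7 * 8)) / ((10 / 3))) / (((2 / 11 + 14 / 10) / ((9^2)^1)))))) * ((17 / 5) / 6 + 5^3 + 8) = 52223734092838437 / 1080772000000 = 48320.77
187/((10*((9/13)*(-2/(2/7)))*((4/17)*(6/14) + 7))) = -3179/5850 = -0.54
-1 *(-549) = 549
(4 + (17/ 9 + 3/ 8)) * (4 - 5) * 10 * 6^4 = -81180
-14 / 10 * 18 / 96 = -21 / 80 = -0.26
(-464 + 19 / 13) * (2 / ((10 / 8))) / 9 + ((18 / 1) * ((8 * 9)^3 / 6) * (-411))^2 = 123901623736117445656 / 585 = 211797647412166573.77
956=956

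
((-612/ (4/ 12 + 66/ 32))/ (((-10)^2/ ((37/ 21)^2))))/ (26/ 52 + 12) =-2234208/ 3521875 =-0.63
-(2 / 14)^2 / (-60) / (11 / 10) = 1 / 3234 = 0.00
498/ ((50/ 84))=20916/ 25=836.64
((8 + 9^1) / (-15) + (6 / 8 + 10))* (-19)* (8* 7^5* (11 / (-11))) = 24567352.13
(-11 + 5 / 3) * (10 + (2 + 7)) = -532 / 3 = -177.33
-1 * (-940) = 940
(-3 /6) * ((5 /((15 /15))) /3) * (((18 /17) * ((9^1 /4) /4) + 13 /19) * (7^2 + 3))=-214955 /3876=-55.46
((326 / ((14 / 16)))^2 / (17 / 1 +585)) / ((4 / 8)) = 6801664 / 14749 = 461.16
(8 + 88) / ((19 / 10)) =50.53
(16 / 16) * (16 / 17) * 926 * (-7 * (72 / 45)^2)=-6637568 / 425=-15617.81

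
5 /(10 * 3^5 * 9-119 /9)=45 /196711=0.00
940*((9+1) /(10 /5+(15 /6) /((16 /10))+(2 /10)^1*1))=2498.34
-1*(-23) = 23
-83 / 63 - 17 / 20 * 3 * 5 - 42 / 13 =-56669 / 3276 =-17.30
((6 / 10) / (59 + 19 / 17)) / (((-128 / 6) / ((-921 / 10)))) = 140913 / 3270400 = 0.04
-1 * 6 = -6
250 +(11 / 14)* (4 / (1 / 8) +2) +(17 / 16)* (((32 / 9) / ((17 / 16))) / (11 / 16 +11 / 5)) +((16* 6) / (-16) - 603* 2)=-1941899 / 2079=-934.05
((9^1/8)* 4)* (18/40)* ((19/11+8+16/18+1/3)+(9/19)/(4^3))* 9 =21368367/107008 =199.69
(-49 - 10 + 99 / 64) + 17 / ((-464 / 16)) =-107721 / 1856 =-58.04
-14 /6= -7 /3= -2.33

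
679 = 679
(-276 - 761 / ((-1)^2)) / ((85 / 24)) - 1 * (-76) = -1084 / 5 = -216.80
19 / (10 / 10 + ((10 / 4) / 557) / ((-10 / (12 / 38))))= 402154 / 21163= 19.00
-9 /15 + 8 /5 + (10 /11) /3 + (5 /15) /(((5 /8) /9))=1007 /165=6.10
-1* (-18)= 18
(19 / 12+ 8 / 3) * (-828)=-3519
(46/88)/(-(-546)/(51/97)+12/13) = 5083/10107064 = 0.00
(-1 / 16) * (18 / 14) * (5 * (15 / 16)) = -675 / 1792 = -0.38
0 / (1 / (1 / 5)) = 0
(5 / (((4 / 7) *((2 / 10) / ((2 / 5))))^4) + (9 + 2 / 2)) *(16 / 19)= 12165 / 19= 640.26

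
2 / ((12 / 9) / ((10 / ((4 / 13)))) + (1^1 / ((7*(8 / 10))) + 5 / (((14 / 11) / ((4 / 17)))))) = 26520 / 15169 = 1.75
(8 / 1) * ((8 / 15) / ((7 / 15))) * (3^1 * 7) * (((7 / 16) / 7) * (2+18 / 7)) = 384 / 7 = 54.86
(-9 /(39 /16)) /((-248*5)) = 6 /2015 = 0.00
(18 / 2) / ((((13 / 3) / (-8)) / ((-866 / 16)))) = 11691 / 13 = 899.31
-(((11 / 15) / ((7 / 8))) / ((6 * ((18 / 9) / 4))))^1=-88 / 315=-0.28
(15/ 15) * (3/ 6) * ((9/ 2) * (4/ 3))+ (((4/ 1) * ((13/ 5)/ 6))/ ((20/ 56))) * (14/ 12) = 1949/ 225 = 8.66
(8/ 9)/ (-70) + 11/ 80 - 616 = -3104011/ 5040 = -615.88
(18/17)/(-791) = -18/13447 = -0.00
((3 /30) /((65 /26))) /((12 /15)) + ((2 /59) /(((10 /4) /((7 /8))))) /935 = 55179 /1103300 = 0.05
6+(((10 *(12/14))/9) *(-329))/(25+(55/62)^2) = -365822/59475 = -6.15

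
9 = 9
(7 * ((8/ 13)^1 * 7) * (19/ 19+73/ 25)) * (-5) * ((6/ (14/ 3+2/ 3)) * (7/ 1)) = -302526/ 65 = -4654.25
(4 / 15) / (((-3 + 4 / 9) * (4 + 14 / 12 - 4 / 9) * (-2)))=108 / 9775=0.01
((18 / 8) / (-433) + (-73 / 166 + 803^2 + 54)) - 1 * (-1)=92703005219 / 143756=644863.56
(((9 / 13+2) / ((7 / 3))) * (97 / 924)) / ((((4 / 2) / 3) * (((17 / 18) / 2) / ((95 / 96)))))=414675 / 1089088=0.38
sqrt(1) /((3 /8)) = 8 /3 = 2.67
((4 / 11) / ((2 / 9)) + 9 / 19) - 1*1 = 232 / 209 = 1.11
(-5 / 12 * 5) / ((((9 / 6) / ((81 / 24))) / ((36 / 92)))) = -675 / 368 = -1.83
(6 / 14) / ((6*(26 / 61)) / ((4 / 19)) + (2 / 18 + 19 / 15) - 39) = -8235 / 489496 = -0.02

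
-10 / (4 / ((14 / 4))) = -35 / 4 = -8.75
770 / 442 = 385 / 221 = 1.74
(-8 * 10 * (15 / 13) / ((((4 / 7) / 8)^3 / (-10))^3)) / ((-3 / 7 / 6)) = -347105585971200000 / 13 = -26700429690092307.69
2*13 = 26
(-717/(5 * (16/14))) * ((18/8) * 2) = -45171/80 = -564.64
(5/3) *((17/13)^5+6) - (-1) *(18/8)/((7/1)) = 520691011/31188612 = 16.69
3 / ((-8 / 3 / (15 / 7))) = -135 / 56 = -2.41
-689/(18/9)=-689/2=-344.50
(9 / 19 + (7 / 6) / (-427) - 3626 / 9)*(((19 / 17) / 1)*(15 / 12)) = -41976215 / 74664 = -562.20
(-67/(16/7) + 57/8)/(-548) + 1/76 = 8937/166592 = 0.05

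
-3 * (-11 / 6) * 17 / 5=187 / 10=18.70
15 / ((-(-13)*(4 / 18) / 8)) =540 / 13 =41.54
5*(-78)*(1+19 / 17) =-14040 / 17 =-825.88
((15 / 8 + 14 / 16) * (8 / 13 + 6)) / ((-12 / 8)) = -12.13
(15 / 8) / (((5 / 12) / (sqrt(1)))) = 9 / 2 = 4.50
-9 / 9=-1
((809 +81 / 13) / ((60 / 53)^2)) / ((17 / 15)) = 14884891 / 26520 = 561.27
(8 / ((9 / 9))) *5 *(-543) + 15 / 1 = -21705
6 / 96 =0.06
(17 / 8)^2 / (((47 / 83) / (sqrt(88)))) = 23987 * sqrt(22) / 1504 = 74.81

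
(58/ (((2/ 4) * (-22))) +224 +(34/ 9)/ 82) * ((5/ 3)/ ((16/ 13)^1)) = 57720065/ 194832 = 296.26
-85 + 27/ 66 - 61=-3203/ 22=-145.59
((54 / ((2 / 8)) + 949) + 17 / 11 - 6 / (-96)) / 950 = 205323 / 167200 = 1.23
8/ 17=0.47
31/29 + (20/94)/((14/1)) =10344/9541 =1.08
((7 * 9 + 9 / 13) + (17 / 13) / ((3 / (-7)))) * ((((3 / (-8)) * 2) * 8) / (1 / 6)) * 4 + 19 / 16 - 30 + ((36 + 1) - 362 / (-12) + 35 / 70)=-5424715 / 624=-8693.45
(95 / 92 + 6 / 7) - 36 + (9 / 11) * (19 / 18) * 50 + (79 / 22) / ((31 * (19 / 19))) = 2017591 / 219604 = 9.19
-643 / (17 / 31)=-19933 / 17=-1172.53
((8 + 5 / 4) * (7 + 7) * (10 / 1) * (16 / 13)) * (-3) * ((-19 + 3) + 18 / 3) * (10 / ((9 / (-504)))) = -348096000 / 13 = -26776615.38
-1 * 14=-14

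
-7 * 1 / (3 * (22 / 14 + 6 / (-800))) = -19600 / 13137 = -1.49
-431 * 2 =-862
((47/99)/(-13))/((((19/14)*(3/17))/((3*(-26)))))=22372/1881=11.89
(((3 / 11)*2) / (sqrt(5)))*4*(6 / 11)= 144*sqrt(5) / 605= 0.53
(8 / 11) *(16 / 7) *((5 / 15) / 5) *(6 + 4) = 256 / 231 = 1.11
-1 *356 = -356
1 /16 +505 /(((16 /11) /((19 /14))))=105559 /224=471.25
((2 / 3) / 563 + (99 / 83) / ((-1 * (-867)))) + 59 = 2390432248 / 40514043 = 59.00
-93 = -93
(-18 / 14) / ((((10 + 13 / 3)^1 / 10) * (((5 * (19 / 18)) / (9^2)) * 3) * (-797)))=26244 / 4558043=0.01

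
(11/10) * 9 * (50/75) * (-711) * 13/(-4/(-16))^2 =-4880304/5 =-976060.80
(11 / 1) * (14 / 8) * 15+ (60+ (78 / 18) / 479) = 2004667 / 5748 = 348.76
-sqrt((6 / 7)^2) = -6 / 7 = -0.86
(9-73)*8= -512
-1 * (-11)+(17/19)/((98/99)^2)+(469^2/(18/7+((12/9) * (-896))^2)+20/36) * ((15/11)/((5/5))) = 3487130683124603/270722605423116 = 12.88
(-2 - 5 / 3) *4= -44 / 3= -14.67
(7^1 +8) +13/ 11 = 178/ 11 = 16.18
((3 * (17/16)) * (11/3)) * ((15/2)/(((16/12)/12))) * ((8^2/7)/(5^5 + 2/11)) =185130/80213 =2.31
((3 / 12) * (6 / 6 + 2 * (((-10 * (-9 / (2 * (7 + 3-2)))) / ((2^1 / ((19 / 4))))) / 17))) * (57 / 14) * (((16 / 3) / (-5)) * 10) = -26581 / 952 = -27.92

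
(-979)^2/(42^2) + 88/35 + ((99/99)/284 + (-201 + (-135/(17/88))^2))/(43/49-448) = -360764484505639/660839633370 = -545.92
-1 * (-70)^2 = -4900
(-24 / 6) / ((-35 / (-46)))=-184 / 35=-5.26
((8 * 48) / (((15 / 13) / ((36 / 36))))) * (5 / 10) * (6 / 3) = 1664 / 5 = 332.80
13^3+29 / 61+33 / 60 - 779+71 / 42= 1420.72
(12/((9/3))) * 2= 8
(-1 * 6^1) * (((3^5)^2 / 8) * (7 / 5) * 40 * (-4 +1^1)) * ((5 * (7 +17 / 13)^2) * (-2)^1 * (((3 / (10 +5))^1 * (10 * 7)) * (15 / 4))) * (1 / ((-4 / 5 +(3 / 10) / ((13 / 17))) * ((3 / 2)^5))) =59997563136000 / 689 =87079191779.39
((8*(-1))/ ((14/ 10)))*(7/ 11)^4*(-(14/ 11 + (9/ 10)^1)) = 327908/ 161051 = 2.04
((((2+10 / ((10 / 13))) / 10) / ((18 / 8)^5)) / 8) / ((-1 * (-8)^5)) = 1 / 10077696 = 0.00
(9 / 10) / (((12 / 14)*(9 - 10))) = -21 / 20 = -1.05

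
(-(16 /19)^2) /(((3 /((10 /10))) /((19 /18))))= -128 /513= -0.25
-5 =-5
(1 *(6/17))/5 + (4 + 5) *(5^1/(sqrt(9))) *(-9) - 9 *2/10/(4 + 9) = -29850/221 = -135.07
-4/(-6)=2/3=0.67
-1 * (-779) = 779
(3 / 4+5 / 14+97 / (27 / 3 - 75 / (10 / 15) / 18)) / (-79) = -11205 / 24332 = -0.46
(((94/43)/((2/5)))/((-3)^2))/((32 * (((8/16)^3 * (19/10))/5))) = 5875/14706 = 0.40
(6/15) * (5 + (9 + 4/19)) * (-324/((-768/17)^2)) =-70227/77824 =-0.90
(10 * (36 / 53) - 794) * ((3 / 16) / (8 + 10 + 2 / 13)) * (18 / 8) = -7322211 / 400256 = -18.29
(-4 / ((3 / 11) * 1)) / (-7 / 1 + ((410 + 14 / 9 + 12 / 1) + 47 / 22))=-2904 / 82901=-0.04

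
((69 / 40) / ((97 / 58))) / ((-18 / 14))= -4669 / 5820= -0.80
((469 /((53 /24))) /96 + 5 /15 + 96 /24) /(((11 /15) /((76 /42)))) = 395485 /24486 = 16.15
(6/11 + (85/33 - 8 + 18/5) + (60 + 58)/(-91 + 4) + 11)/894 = 6671/712965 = 0.01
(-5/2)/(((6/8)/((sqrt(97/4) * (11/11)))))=-5 * sqrt(97)/3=-16.41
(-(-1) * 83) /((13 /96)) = 7968 /13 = 612.92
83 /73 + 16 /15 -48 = -50147 /1095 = -45.80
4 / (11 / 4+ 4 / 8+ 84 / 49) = 112 / 139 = 0.81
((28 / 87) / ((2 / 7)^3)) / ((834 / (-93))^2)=2307361 / 13447416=0.17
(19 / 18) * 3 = 19 / 6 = 3.17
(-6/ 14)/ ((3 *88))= -1/ 616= -0.00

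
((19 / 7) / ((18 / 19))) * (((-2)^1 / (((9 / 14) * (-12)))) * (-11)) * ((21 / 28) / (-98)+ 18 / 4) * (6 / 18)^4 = -2330977 / 5143824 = -0.45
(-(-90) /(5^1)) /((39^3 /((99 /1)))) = 66 /2197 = 0.03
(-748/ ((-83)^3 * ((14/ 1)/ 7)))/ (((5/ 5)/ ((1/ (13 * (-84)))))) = -187/ 312195702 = -0.00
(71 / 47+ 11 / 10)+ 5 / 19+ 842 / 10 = 777569 / 8930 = 87.07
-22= -22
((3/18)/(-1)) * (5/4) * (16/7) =-10/21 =-0.48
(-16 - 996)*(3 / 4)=-759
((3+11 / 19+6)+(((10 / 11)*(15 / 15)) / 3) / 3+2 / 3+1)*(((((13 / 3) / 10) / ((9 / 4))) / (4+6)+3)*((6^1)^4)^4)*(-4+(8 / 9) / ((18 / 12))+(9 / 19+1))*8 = -148426440181498773504 / 99275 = -1495103905127159.64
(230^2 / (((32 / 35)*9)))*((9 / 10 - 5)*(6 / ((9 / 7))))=-26569025 / 216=-123004.75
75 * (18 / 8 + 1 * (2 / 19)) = 13425 / 76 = 176.64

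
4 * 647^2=1674436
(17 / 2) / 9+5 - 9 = -55 / 18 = -3.06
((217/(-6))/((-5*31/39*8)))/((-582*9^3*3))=-91/101826720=-0.00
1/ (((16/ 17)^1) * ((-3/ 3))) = -17/ 16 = -1.06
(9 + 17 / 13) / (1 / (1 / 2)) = 67 / 13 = 5.15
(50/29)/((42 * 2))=25/1218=0.02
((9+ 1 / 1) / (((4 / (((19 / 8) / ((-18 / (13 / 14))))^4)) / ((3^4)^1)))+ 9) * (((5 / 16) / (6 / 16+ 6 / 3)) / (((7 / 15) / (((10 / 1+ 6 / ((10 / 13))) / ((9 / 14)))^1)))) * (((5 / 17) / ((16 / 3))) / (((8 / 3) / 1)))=8208729108843925 / 5620802493874176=1.46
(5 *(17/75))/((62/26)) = 0.48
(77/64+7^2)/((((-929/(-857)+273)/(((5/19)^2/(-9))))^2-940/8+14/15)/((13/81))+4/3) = 0.00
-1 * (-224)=224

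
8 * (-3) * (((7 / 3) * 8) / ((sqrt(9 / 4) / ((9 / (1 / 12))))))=-32256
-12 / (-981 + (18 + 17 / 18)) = 216 / 17317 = 0.01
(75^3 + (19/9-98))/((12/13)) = 12337039/27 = 456927.37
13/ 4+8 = 45/ 4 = 11.25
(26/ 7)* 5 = 130/ 7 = 18.57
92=92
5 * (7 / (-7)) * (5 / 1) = -25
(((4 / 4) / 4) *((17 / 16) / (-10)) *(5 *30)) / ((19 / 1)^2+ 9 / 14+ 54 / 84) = -1785 / 162304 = -0.01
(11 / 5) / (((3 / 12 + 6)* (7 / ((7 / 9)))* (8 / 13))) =143 / 2250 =0.06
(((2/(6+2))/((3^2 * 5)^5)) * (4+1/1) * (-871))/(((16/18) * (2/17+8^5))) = -0.00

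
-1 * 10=-10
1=1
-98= -98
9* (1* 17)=153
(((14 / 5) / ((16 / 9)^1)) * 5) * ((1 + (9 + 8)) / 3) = 189 / 4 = 47.25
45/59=0.76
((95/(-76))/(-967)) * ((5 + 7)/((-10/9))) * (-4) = 54/967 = 0.06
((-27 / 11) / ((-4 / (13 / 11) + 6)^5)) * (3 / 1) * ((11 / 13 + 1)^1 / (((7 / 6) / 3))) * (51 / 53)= -187388721 / 681698402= -0.27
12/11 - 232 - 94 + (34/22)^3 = -321.22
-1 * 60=-60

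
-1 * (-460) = 460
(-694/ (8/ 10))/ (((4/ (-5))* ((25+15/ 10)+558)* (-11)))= -8675/ 51436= -0.17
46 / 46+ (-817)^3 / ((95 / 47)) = -1348995264 / 5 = -269799052.80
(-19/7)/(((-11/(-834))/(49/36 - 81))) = 7571747/462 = 16389.06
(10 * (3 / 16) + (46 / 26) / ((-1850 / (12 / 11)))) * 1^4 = 1983021 / 1058200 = 1.87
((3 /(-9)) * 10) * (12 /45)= -8 /9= -0.89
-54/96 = -9/16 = -0.56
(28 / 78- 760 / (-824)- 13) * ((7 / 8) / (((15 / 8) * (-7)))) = 47074 / 60255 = 0.78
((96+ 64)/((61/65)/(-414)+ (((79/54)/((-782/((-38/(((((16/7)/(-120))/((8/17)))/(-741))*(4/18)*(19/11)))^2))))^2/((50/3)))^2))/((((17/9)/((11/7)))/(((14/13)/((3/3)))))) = 27344951761760879297673600/979316900827195651098322975640261481805681935919660040572693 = 0.00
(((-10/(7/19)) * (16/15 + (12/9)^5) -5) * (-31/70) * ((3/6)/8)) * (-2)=-7821703/952560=-8.21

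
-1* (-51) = 51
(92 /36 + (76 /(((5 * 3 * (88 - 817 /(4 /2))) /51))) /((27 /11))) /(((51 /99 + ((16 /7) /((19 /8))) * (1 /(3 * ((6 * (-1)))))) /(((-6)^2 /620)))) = 845852469 /3019895225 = 0.28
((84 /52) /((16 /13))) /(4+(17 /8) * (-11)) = -21 /310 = -0.07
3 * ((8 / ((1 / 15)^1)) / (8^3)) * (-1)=-45 / 64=-0.70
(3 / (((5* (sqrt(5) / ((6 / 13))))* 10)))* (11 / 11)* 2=18* sqrt(5) / 1625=0.02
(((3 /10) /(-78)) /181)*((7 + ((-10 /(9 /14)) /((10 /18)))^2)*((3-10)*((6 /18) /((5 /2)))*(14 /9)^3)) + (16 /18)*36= 4124405564 /128650275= 32.06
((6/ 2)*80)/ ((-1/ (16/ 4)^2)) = -3840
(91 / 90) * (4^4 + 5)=2639 / 10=263.90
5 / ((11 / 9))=45 / 11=4.09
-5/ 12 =-0.42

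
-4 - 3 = -7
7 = 7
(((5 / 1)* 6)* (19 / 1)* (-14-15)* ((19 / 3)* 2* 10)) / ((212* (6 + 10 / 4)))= -1046900 / 901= -1161.93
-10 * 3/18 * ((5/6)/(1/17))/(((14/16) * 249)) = -1700/15687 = -0.11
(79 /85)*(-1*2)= -158 /85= -1.86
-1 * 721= -721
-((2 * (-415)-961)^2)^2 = -10289217397761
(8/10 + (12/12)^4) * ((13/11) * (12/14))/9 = 78/385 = 0.20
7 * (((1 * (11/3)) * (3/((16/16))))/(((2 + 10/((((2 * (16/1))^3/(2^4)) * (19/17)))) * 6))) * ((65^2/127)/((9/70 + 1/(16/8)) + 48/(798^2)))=19993381408000/59007625317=338.83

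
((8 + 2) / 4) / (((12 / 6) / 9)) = 45 / 4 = 11.25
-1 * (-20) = 20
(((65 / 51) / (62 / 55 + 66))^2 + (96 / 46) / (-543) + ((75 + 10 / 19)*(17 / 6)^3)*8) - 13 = 683484199656243715 / 49780390472496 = 13729.99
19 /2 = 9.50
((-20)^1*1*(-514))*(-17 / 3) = -174760 / 3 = -58253.33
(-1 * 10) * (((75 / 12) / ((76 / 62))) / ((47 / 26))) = -50375 / 1786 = -28.21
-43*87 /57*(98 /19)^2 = -11976188 /6859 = -1746.05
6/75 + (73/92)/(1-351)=2503/32200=0.08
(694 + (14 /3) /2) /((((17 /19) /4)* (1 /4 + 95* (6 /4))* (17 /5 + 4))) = 2.95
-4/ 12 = -1/ 3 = -0.33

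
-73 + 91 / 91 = -72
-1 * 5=-5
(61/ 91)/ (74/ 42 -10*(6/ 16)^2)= 5856/ 3107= 1.88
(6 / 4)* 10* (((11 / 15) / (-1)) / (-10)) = 11 / 10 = 1.10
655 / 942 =0.70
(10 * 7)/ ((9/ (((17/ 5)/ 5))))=5.29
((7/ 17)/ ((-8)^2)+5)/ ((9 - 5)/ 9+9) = 49023/ 92480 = 0.53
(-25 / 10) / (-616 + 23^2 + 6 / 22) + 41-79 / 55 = 39.59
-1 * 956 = -956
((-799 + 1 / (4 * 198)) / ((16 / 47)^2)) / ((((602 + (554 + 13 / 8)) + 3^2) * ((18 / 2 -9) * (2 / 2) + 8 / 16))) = -1397870663 / 118267776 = -11.82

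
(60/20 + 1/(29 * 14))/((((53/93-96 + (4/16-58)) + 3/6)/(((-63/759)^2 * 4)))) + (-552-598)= -5271505285066/4583915479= -1150.00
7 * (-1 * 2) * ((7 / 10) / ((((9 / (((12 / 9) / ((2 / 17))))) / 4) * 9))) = -6664 / 1215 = -5.48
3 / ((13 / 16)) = 48 / 13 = 3.69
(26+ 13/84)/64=2197/5376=0.41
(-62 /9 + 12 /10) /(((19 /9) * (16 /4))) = -64 /95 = -0.67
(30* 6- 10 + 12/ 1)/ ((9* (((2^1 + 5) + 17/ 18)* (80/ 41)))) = 287/ 220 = 1.30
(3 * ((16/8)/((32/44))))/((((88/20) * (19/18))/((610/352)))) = 41175/13376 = 3.08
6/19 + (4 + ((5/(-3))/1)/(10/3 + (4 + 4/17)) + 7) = 81375/7334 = 11.10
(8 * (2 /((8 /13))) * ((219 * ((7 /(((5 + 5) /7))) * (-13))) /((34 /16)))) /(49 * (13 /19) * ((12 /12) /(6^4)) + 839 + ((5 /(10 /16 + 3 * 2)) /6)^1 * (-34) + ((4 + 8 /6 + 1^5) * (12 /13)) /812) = -49967859850586496 /244372602421915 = -204.47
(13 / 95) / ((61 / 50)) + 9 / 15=4127 / 5795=0.71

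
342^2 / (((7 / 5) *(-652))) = -146205 / 1141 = -128.14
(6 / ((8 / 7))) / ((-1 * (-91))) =3 / 52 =0.06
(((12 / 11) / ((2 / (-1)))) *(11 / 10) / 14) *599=-1797 / 70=-25.67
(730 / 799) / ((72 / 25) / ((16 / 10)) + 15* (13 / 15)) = 1825 / 29563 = 0.06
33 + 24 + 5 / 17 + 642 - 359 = 5785 / 17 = 340.29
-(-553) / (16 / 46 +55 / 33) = 38157 / 139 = 274.51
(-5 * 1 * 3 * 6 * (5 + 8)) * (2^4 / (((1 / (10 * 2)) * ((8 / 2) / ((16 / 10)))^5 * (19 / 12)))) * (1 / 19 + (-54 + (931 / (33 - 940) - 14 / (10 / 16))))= 38339993862144 / 204641875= 187351.65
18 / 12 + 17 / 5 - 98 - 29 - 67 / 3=-4333 / 30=-144.43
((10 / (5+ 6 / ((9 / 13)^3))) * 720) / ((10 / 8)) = 1399680 / 5609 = 249.54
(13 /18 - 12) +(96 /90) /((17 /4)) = -16871 /1530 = -11.03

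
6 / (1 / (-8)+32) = 16 / 85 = 0.19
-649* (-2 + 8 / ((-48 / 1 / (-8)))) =432.67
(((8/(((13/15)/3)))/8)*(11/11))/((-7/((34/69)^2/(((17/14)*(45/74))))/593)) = -5967952/61893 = -96.42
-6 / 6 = -1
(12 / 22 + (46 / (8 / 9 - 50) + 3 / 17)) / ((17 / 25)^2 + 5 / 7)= -126875 / 695266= -0.18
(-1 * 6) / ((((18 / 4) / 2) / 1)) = -8 / 3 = -2.67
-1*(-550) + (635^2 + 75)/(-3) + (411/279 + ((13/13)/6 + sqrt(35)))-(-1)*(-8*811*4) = -9909689/62 + sqrt(35) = -159827.78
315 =315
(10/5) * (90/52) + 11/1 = 14.46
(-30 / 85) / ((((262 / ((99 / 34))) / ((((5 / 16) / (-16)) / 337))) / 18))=0.00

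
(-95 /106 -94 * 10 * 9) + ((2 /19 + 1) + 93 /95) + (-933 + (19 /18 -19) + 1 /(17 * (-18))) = -14497710911 /1540710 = -9409.76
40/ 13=3.08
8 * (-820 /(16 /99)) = -40590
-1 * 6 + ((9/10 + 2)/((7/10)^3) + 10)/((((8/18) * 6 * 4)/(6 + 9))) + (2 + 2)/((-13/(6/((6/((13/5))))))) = 525533/27440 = 19.15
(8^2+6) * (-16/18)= -560/9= -62.22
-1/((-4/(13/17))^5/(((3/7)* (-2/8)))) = -1113879/40710139904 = -0.00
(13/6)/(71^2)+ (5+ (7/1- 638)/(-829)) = 144465673/25073934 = 5.76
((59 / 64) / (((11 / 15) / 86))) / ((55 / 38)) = 144609 / 1936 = 74.69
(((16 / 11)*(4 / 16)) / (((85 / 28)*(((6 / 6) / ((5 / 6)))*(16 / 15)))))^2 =1225 / 139876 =0.01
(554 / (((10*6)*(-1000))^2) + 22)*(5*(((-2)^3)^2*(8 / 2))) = 39600000277 / 1406250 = 28160.00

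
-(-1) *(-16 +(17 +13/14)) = 27/14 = 1.93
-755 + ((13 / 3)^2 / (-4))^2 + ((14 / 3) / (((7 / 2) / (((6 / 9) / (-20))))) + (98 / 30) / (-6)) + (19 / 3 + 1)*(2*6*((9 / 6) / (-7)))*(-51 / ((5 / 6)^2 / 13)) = 3916777111 / 226800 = 17269.74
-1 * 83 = -83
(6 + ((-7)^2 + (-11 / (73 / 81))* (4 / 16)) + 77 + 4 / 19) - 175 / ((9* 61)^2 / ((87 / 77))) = 791909523475 / 6131300076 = 129.16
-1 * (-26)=26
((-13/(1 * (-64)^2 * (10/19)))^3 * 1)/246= -15069223/16904991277056000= -0.00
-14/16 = -7/8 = -0.88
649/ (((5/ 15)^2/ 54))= 315414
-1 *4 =-4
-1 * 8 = -8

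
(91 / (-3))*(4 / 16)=-91 / 12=-7.58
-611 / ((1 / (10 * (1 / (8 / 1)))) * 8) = -3055 / 32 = -95.47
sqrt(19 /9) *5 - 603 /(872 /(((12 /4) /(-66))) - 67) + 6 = 12901 /2139 + 5 *sqrt(19) /3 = 13.30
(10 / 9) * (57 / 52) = 95 / 78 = 1.22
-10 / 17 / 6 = -5 / 51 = -0.10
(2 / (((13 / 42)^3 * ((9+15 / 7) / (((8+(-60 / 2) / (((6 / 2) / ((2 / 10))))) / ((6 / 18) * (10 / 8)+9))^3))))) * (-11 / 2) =-354882705408 / 41210581217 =-8.61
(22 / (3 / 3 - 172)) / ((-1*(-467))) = -22 / 79857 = -0.00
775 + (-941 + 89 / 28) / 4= 60541 / 112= 540.54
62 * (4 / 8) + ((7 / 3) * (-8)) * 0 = 31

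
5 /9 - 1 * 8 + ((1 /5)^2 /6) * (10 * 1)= -332 /45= -7.38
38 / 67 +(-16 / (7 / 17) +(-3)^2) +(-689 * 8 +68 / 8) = -5189757 / 938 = -5532.79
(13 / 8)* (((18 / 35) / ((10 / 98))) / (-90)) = -91 / 1000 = -0.09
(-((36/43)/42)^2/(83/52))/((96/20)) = -390/7519883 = -0.00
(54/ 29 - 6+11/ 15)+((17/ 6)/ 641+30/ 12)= -83667/ 92945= -0.90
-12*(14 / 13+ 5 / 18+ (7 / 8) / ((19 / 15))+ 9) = -196433 / 1482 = -132.55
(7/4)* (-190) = -665/2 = -332.50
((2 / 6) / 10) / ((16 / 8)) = 1 / 60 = 0.02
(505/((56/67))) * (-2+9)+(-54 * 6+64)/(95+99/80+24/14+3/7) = 4226.73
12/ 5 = 2.40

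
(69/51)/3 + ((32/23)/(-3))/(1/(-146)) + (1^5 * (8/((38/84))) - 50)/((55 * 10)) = 139131438/2042975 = 68.10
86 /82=43 /41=1.05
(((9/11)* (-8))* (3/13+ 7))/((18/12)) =-4512/143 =-31.55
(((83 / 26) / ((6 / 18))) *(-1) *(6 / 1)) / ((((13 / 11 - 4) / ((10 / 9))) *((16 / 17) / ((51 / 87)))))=1319285 / 93496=14.11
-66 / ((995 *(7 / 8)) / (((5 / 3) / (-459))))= 176 / 639387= 0.00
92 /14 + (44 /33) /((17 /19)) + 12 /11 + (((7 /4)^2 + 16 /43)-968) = -2581311571 /2701776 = -955.41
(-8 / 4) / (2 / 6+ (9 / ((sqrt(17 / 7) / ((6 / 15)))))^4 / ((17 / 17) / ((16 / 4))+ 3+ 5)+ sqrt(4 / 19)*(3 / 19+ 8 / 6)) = -614953432870163750 / 1125832307721079173+ 25501962835937500*sqrt(19) / 1125832307721079173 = -0.45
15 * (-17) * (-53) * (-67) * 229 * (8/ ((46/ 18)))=-14929966440/ 23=-649128975.65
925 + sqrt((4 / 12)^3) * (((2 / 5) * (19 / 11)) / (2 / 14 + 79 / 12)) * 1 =1064 * sqrt(3) / 93225 + 925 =925.02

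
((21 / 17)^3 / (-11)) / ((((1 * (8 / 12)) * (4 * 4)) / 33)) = -83349 / 157216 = -0.53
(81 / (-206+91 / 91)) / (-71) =81 / 14555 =0.01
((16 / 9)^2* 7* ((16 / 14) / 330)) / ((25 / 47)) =48128 / 334125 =0.14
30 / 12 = 5 / 2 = 2.50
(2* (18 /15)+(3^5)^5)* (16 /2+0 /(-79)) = 33891544377816 /5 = 6778308875563.20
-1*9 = -9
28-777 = -749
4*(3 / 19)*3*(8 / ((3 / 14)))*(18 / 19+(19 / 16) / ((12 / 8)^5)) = 78.08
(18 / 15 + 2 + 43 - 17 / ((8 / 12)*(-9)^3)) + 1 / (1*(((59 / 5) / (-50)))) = 6021209 / 143370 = 42.00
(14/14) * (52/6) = 8.67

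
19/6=3.17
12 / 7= 1.71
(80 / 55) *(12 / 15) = 64 / 55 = 1.16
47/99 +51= 5096/99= 51.47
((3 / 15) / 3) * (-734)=-734 / 15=-48.93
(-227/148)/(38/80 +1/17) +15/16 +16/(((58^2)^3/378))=-247431610645303/127825152389616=-1.94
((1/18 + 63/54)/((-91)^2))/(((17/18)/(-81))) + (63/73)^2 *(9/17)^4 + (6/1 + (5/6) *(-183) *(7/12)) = -7334244108805079/88457657038296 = -82.91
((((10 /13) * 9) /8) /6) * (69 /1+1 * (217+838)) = 4215 /26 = 162.12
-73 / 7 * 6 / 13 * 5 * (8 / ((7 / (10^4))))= -175200000 / 637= -275039.25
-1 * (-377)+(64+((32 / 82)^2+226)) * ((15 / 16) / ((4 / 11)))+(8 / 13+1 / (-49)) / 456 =2197373448757 / 1953133728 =1125.05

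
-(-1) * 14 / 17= 14 / 17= 0.82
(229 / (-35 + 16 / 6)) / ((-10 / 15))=2061 / 194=10.62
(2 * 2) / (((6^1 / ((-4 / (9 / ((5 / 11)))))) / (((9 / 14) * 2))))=-0.17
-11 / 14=-0.79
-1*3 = -3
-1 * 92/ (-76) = 23/ 19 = 1.21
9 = 9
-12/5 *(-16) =192/5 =38.40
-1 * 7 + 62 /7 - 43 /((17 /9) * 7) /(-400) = 88787 /47600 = 1.87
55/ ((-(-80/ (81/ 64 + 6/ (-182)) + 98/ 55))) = 21716475/ 24922058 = 0.87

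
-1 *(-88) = 88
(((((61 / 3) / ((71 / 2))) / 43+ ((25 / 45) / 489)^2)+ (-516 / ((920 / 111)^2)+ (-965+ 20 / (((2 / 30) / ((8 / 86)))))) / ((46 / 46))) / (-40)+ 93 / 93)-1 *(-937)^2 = -439412292234040885379123 / 500501284170192000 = -877944.39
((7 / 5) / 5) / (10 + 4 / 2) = 7 / 300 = 0.02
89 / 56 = 1.59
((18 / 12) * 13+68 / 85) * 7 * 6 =4263 / 5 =852.60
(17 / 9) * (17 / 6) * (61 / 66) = 17629 / 3564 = 4.95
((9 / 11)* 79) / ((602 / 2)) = 0.21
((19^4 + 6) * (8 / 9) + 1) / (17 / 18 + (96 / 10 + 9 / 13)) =135541250 / 13147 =10309.67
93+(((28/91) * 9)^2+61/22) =103.44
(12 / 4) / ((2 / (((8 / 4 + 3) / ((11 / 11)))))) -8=-1 / 2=-0.50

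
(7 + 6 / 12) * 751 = 11265 / 2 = 5632.50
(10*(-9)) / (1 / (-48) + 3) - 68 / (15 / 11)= -171764 / 2145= -80.08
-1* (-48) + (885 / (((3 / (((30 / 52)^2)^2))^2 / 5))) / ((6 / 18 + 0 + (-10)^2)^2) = 908168502918224073 / 18919940877650176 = 48.00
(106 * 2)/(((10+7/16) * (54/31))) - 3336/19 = -14043080/85671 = -163.92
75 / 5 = 15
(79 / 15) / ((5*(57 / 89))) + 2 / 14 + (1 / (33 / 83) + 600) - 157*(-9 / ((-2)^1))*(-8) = 2059418437 / 329175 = 6256.30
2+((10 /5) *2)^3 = 66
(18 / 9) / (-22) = -1 / 11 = -0.09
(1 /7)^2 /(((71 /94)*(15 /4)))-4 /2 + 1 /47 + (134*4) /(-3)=-443050373 /2452695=-180.64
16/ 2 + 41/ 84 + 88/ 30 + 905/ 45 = 39731/ 1260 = 31.53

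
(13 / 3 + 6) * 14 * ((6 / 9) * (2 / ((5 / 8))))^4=455081984 / 151875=2996.42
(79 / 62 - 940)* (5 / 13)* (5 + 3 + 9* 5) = -1186405 / 62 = -19135.56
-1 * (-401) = 401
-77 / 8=-9.62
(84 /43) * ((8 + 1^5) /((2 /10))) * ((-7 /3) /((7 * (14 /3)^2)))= -405 /301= -1.35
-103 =-103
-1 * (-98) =98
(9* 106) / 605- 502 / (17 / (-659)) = 200161108 / 10285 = 19461.46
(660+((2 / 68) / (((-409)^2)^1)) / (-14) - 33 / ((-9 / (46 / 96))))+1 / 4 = 1897660923395 / 2866527216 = 662.01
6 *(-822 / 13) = -4932 / 13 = -379.38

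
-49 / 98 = -1 / 2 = -0.50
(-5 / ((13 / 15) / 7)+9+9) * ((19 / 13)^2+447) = -22088064 / 2197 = -10053.74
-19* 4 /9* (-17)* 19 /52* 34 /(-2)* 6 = -208658 /39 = -5350.21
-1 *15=-15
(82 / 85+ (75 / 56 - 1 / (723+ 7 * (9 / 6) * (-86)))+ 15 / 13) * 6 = 1928833 / 92820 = 20.78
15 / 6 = 5 / 2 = 2.50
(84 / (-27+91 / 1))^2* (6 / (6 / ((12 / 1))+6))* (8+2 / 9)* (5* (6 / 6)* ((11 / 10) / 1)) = 59829 / 832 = 71.91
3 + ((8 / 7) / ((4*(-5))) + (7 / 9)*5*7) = 9502 / 315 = 30.17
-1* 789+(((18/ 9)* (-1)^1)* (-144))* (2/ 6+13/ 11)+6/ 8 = -15483/ 44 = -351.89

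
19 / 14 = 1.36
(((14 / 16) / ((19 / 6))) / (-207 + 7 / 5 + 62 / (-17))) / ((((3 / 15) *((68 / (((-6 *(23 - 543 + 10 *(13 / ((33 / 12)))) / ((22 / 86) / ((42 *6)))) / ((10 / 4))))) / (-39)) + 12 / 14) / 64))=-94142647872000 / 954801620201281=-0.10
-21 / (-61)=21 / 61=0.34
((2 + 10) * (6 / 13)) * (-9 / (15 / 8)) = -1728 / 65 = -26.58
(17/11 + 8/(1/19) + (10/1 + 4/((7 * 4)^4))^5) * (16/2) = 94388936827085114814701669783947/117804903638801000597291008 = 801230.97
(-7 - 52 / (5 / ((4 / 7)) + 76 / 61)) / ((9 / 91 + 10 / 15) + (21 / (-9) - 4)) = 2.19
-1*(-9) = 9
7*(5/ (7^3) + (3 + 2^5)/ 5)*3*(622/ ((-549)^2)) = 498844/ 1640961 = 0.30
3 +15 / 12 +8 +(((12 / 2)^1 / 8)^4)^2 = 809377 / 65536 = 12.35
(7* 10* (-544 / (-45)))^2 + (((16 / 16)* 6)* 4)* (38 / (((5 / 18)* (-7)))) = 2028791264 / 2835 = 715623.02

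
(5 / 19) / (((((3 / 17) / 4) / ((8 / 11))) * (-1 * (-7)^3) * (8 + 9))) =160 / 215061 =0.00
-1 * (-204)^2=-41616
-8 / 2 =-4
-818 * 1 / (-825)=818 / 825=0.99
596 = 596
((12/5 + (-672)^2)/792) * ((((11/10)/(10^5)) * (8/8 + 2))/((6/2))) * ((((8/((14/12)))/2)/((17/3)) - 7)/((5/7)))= -0.06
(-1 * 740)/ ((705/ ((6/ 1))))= -296/ 47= -6.30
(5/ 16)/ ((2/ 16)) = 5/ 2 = 2.50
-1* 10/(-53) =0.19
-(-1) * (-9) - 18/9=-11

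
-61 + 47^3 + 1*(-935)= 102827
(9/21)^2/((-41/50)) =-450/2009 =-0.22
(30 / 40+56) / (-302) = -227 / 1208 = -0.19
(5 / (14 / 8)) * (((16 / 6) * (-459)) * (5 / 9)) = -13600 / 7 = -1942.86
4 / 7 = 0.57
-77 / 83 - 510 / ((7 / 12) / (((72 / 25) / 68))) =-110263 / 2905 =-37.96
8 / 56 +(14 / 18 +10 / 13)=1384 / 819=1.69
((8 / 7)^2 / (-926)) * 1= -32 / 22687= -0.00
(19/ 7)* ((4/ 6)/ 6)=19/ 63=0.30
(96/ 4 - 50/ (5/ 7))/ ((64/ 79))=-1817/ 32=-56.78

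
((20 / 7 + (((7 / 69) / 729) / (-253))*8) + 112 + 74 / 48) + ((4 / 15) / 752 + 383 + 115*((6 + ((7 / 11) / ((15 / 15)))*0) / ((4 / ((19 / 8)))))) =304500710267713 / 334952346960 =909.09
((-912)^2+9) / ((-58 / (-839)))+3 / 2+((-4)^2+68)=12031822.86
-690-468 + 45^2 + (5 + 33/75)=21811/25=872.44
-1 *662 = -662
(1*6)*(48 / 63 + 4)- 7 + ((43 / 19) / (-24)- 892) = -870.52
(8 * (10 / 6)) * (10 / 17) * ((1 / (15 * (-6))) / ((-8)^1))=5 / 459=0.01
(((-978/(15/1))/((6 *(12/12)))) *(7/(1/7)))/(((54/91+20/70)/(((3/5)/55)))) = -726817/110000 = -6.61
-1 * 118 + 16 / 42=-2470 / 21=-117.62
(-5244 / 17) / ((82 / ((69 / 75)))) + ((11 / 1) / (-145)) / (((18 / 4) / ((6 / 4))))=-5284957 / 1515975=-3.49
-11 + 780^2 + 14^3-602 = 610531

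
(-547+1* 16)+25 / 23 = -12188 / 23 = -529.91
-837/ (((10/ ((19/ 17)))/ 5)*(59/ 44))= -349866/ 1003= -348.82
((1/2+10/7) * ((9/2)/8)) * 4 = 243/56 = 4.34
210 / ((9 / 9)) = 210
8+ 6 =14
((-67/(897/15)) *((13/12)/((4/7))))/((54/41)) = -96145/59616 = -1.61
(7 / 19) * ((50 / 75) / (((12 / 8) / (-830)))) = -23240 / 171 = -135.91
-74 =-74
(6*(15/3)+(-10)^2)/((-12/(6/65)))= -1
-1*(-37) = 37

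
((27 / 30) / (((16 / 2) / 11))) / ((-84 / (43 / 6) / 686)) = -23177 / 320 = -72.43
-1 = -1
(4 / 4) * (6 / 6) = 1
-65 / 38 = -1.71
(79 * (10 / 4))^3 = 7703734.38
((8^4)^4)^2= 79228162514264337593543950336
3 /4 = 0.75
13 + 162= 175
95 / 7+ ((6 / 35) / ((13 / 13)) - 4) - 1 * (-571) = 20326 / 35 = 580.74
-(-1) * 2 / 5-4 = -18 / 5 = -3.60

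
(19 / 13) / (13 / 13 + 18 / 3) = 0.21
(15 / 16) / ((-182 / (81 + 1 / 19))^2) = 45375 / 244036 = 0.19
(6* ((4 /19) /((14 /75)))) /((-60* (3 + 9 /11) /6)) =-0.18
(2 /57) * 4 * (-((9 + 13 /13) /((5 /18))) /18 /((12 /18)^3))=-18 /19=-0.95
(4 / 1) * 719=2876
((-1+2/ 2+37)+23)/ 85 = 12/ 17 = 0.71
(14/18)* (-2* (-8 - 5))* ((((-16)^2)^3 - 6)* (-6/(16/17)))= -12977171935/6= -2162861989.17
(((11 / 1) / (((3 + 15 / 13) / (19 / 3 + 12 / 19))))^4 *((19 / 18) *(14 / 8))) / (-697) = -72711686330881965367 / 237075205431494016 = -306.70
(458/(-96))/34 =-229/1632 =-0.14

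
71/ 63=1.13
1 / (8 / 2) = 1 / 4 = 0.25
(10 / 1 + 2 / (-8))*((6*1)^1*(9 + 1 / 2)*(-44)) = -24453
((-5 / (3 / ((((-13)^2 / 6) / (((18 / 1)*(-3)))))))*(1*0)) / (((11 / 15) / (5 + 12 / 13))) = 0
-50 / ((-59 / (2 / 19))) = 100 / 1121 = 0.09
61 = 61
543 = 543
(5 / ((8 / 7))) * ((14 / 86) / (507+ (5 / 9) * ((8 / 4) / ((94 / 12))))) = 34545 / 24598408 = 0.00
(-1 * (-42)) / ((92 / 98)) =1029 / 23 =44.74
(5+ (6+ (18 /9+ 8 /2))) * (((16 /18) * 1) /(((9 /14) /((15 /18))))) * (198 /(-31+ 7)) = -13090 /81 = -161.60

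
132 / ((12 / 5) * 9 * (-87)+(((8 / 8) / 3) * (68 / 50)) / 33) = -163350 / 2325493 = -0.07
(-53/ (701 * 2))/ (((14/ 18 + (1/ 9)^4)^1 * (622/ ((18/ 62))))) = -3129597/ 137978289856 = -0.00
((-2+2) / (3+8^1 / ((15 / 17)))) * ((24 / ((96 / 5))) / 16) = 0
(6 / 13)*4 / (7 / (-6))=-144 / 91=-1.58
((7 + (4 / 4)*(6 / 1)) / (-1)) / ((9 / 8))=-104 / 9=-11.56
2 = 2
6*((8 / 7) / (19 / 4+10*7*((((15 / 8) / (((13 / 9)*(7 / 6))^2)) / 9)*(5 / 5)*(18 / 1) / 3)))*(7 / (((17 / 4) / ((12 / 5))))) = 10902528 / 14303545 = 0.76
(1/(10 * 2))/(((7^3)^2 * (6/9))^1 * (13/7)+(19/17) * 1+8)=51/148583180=0.00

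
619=619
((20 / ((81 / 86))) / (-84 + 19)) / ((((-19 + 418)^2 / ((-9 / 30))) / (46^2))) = 363952 / 279397755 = 0.00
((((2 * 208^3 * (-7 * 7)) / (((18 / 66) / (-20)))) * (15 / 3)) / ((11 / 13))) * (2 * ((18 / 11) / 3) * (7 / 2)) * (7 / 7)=16050459443200 / 11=1459132676654.55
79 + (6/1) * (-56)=-257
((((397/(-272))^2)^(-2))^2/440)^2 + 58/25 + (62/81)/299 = 64788307371363297060394328924879669243124932486348/27895213802365660130899276464456398527433866214475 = 2.32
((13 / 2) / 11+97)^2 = 4609609 / 484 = 9523.99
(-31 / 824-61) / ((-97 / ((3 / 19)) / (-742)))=-55978335 / 759316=-73.72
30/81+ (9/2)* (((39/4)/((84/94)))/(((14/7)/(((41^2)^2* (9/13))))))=48025322.37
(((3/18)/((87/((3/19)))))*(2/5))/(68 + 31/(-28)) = 28/15480345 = 0.00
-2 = -2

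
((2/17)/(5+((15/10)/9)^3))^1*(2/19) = 864/349163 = 0.00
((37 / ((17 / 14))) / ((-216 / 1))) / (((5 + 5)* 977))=-259 / 17937720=-0.00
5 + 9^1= 14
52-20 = 32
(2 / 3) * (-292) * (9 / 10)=-876 / 5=-175.20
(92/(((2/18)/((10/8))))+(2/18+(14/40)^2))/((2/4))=3726841/1800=2070.47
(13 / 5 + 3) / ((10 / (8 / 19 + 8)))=448 / 95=4.72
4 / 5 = 0.80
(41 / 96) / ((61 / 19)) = 779 / 5856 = 0.13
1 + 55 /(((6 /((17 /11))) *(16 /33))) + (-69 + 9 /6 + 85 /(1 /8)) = 20567 /32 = 642.72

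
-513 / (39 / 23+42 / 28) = -7866 / 49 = -160.53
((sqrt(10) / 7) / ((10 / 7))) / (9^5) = sqrt(10) / 590490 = 0.00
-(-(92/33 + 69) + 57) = 488/33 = 14.79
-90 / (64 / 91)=-4095 / 32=-127.97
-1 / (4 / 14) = -7 / 2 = -3.50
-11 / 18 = -0.61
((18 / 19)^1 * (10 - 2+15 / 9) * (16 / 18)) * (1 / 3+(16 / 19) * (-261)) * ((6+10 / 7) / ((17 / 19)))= -43116736 / 2907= -14832.04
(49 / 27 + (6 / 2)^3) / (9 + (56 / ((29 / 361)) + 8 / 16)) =45124 / 1106541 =0.04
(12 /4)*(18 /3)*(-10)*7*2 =-2520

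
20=20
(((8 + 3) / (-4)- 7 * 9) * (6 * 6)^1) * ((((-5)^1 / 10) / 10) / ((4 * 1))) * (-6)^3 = -63909 / 10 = -6390.90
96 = 96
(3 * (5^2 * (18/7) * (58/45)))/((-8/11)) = -4785/14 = -341.79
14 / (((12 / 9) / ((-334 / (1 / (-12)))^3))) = 676040069376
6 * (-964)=-5784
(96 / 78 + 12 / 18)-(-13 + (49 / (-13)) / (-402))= 1995 / 134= 14.89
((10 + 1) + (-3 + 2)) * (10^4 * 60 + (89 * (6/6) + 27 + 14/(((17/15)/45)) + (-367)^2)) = 125011350/17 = 7353608.82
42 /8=21 /4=5.25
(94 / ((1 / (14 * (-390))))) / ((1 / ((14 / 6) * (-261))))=312563160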